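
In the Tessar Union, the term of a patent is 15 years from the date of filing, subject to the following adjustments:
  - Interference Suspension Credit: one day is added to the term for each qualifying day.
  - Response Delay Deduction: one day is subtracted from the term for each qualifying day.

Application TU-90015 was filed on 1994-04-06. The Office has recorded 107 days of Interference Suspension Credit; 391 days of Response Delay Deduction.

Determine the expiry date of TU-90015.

2008-06-26

Base term: filing date + 15 years → 6 April 2009.
Interference Suspension Credit: +107 days → 22 July 2009.
Response Delay Deduction: −391 days → 26 June 2008.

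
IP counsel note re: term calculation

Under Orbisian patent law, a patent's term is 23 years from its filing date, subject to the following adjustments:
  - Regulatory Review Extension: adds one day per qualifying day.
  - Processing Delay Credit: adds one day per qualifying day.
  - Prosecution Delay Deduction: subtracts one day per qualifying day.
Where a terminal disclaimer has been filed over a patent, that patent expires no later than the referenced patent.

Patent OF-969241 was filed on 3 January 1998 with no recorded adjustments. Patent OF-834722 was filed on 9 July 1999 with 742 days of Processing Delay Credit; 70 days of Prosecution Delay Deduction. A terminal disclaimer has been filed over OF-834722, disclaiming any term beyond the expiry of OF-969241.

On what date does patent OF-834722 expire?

Natural term of OF-834722:
  Base: filing + 23 years → 9 July 2022.
  Processing Delay Credit: +742 days → 20 July 2024.
  Prosecution Delay Deduction: −70 days → 11 May 2024.
Expiry of referenced patent OF-969241:
  Base: filing + 23 years → 3 January 2021.
Terminal disclaimer: OF-834722 expires on the earlier of 11 May 2024 and 3 January 2021.

2021-01-03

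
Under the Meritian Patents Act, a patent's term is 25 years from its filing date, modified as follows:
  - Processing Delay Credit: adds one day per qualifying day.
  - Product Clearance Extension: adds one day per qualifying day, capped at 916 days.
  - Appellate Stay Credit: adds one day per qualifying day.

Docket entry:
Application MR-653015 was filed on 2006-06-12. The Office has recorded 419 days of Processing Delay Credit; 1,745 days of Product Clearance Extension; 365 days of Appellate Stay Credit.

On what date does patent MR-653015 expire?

2036-02-06

Base term: filing date + 25 years → 12 June 2031.
Processing Delay Credit: +419 days → 4 August 2032.
Product Clearance Extension: 1745 days claimed exceeds the 916-day cap, so +916 days → 6 February 2035.
Appellate Stay Credit: +365 days → 6 February 2036.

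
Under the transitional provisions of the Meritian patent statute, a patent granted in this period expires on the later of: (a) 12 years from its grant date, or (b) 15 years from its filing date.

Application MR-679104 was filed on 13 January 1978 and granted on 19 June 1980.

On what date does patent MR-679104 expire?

1993-01-13

(a) grant + 12 years → 19 June 1992.
(b) filing + 15 years → 13 January 1993.
Later of the two: 13 January 1993.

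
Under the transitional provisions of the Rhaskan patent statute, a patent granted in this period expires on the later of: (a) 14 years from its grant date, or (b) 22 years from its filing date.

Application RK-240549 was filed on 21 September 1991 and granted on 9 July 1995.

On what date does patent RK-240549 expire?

September 21, 2013

(a) grant + 14 years → 9 July 2009.
(b) filing + 22 years → 21 September 2013.
Later of the two: 21 September 2013.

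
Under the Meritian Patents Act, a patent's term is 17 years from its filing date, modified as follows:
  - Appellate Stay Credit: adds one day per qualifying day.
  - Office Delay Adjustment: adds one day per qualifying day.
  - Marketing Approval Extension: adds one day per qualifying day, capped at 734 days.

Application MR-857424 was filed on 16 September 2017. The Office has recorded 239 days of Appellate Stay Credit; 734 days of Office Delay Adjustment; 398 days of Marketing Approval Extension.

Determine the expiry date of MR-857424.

Base term: filing date + 17 years → 16 September 2034.
Appellate Stay Credit: +239 days → 13 May 2035.
Office Delay Adjustment: +734 days → 16 May 2037.
Marketing Approval Extension: 398 days (within the 734-day cap) → +398 days → 18 June 2038.

June 18, 2038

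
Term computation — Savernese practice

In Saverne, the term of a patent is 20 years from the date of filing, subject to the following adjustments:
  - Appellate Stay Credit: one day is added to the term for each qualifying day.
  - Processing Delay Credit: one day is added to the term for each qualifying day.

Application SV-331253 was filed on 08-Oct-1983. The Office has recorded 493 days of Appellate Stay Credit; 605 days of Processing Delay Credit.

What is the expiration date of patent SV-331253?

October 10, 2006

Base term: filing date + 20 years → 8 October 2003.
Appellate Stay Credit: +493 days → 12 February 2005.
Processing Delay Credit: +605 days → 10 October 2006.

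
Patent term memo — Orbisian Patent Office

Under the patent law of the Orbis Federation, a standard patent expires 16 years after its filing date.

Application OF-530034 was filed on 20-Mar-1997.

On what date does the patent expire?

2013-03-20

Filing date + 16 years → 20 March 2013.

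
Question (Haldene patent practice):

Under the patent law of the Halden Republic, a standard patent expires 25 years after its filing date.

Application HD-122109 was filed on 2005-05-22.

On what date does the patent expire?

Filing date + 25 years → 22 May 2030.

May 22, 2030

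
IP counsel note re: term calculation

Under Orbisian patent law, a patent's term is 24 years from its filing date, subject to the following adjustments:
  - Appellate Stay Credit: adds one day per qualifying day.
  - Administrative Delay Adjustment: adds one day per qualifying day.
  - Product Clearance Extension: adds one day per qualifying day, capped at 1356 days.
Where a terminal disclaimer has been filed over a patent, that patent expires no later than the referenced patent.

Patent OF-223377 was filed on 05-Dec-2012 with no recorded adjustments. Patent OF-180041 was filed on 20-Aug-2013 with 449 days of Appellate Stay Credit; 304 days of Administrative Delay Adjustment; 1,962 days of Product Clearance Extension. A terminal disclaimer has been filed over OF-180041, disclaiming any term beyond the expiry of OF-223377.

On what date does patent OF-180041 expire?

December 5, 2036

Natural term of OF-180041:
  Base: filing + 24 years → 20 August 2037.
  Appellate Stay Credit: +449 days → 12 November 2038.
  Administrative Delay Adjustment: +304 days → 12 September 2039.
  Product Clearance Extension: 1962 days claimed exceeds the 1356-day cap, so +1356 days → 30 May 2043.
Expiry of referenced patent OF-223377:
  Base: filing + 24 years → 5 December 2036.
Terminal disclaimer: OF-180041 expires on the earlier of 30 May 2043 and 5 December 2036.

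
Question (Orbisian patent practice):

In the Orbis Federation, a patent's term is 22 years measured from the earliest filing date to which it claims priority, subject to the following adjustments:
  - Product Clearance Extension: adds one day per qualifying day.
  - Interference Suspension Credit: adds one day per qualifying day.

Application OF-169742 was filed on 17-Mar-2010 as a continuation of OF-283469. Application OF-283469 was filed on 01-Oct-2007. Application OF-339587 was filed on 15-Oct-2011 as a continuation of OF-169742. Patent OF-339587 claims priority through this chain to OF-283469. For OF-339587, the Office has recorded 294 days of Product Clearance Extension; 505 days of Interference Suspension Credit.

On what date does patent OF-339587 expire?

December 9, 2031

Earliest priority filing: 1 October 2007.
Base term: 1 October 2007 + 22 years → 1 October 2029.
Product Clearance Extension: +294 days → 22 July 2030.
Interference Suspension Credit: +505 days → 9 December 2031.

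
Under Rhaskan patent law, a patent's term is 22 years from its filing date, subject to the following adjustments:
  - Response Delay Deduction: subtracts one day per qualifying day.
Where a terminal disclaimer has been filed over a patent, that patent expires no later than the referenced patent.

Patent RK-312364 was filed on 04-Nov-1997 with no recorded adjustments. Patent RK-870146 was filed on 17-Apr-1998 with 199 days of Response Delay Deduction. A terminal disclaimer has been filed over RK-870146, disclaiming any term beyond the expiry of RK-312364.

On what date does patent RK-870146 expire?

2019-10-01

Natural term of RK-870146:
  Base: filing + 22 years → 17 April 2020.
  Response Delay Deduction: −199 days → 1 October 2019.
Expiry of referenced patent RK-312364:
  Base: filing + 22 years → 4 November 2019.
Terminal disclaimer: RK-870146 expires on the earlier of 1 October 2019 and 4 November 2019.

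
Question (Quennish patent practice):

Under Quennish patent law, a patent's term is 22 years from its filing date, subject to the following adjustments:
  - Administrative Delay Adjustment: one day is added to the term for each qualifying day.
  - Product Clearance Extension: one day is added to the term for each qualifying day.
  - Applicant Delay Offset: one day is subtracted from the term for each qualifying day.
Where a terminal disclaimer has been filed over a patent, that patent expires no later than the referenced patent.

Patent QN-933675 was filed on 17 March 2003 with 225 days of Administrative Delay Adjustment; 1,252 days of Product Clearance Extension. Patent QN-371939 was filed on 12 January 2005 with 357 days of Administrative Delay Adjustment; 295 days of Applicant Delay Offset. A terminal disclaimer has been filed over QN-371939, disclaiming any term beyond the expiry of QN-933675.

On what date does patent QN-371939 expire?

Natural term of QN-371939:
  Base: filing + 22 years → 12 January 2027.
  Administrative Delay Adjustment: +357 days → 4 January 2028.
  Applicant Delay Offset: −295 days → 15 March 2027.
Expiry of referenced patent QN-933675:
  Base: filing + 22 years → 17 March 2025.
  Administrative Delay Adjustment: +225 days → 28 October 2025.
  Product Clearance Extension: +1252 days → 2 April 2029.
Terminal disclaimer: QN-371939 expires on the earlier of 15 March 2027 and 2 April 2029.

March 15, 2027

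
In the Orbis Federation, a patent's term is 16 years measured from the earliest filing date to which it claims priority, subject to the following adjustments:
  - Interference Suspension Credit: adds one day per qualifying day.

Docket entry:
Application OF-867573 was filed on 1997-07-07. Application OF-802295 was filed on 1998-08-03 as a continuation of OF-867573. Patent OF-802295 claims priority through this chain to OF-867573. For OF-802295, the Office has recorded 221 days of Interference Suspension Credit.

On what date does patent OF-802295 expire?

Earliest priority filing: 7 July 1997.
Base term: 7 July 1997 + 16 years → 7 July 2013.
Interference Suspension Credit: +221 days → 13 February 2014.

February 13, 2014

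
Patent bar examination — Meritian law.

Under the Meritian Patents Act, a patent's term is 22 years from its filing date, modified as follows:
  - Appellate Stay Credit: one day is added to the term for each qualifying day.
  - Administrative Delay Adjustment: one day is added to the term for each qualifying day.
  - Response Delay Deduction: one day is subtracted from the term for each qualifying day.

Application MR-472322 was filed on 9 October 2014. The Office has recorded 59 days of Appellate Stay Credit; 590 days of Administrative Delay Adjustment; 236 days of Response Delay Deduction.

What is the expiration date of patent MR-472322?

Base term: filing date + 22 years → 9 October 2036.
Appellate Stay Credit: +59 days → 7 December 2036.
Administrative Delay Adjustment: +590 days → 20 July 2038.
Response Delay Deduction: −236 days → 26 November 2037.

2037-11-26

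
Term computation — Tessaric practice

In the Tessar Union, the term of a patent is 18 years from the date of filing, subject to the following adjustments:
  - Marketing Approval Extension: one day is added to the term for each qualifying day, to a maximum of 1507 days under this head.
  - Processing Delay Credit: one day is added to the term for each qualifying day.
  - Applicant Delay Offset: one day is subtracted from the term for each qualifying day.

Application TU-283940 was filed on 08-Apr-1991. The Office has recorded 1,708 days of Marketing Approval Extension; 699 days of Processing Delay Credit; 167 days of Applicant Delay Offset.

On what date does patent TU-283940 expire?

Base term: filing date + 18 years → 8 April 2009.
Marketing Approval Extension: 1708 days claimed exceeds the 1507-day cap, so +1507 days → 24 May 2013.
Processing Delay Credit: +699 days → 23 April 2015.
Applicant Delay Offset: −167 days → 7 November 2014.

November 7, 2014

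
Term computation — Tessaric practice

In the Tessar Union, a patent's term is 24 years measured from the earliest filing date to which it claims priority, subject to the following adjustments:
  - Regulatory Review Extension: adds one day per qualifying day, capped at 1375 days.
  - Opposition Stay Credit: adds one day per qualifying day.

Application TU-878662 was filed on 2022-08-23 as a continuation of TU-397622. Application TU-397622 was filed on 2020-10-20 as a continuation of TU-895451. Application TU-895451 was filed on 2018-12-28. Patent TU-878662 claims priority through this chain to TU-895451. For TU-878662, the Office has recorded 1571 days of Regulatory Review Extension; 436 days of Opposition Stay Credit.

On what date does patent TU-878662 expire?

Earliest priority filing: 28 December 2018.
Base term: 28 December 2018 + 24 years → 28 December 2042.
Regulatory Review Extension: 1571 days claimed exceeds the 1375-day cap, so +1375 days → 3 October 2046.
Opposition Stay Credit: +436 days → 13 December 2047.

December 13, 2047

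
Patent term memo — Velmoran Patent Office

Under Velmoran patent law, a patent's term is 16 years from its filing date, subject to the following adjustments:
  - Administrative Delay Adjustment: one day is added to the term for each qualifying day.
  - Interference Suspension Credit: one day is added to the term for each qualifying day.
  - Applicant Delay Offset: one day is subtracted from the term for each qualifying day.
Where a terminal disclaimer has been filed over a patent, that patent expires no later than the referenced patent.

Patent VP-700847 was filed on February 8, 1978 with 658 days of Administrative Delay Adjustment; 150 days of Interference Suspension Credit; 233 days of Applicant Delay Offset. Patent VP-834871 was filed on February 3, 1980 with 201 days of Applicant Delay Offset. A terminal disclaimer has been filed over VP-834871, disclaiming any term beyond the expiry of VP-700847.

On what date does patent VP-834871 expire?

July 17, 1995

Natural term of VP-834871:
  Base: filing + 16 years → 3 February 1996.
  Applicant Delay Offset: −201 days → 17 July 1995.
Expiry of referenced patent VP-700847:
  Base: filing + 16 years → 8 February 1994.
  Administrative Delay Adjustment: +658 days → 28 November 1995.
  Interference Suspension Credit: +150 days → 26 April 1996.
  Applicant Delay Offset: −233 days → 6 September 1995.
Terminal disclaimer: VP-834871 expires on the earlier of 17 July 1995 and 6 September 1995.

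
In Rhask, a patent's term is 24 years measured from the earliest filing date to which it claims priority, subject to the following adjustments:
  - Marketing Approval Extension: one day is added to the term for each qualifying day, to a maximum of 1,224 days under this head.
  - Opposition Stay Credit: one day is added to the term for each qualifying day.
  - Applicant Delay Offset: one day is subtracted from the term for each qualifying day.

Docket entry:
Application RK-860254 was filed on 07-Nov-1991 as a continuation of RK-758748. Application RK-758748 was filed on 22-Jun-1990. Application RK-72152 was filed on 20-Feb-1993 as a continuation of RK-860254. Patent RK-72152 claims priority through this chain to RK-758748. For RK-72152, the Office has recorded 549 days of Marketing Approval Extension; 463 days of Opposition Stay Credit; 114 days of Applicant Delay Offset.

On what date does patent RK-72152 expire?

December 6, 2016

Earliest priority filing: 22 June 1990.
Base term: 22 June 1990 + 24 years → 22 June 2014.
Marketing Approval Extension: 549 days (within the 1224-day cap) → +549 days → 23 December 2015.
Opposition Stay Credit: +463 days → 30 March 2017.
Applicant Delay Offset: −114 days → 6 December 2016.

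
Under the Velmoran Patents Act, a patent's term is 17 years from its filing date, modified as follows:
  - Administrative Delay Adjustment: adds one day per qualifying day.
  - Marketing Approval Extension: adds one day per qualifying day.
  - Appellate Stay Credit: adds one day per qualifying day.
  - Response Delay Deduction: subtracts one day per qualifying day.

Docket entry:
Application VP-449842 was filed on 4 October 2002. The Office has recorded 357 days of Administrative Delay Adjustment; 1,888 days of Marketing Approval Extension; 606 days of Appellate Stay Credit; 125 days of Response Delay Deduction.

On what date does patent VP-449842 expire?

2027-03-22

Base term: filing date + 17 years → 4 October 2019.
Administrative Delay Adjustment: +357 days → 25 September 2020.
Marketing Approval Extension: +1888 days → 26 November 2025.
Appellate Stay Credit: +606 days → 25 July 2027.
Response Delay Deduction: −125 days → 22 March 2027.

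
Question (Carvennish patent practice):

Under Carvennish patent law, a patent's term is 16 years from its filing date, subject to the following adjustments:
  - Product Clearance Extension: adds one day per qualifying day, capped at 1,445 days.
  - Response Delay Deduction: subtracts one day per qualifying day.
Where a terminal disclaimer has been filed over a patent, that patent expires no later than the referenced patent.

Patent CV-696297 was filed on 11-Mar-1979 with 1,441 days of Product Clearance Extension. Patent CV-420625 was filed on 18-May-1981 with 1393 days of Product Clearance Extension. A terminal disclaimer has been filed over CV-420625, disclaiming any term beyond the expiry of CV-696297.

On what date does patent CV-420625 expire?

Natural term of CV-420625:
  Base: filing + 16 years → 18 May 1997.
  Product Clearance Extension: 1393 days (within the 1445-day cap) → +1393 days → 11 March 2001.
Expiry of referenced patent CV-696297:
  Base: filing + 16 years → 11 March 1995.
  Product Clearance Extension: 1441 days (within the 1445-day cap) → +1441 days → 19 February 1999.
Terminal disclaimer: CV-420625 expires on the earlier of 11 March 2001 and 19 February 1999.

1999-02-19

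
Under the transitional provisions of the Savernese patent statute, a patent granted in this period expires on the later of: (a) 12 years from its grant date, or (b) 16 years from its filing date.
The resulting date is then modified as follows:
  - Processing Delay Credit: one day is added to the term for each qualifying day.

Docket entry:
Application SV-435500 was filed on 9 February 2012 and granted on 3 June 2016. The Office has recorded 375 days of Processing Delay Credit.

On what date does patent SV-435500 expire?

2029-06-13

(a) grant + 12 years → 3 June 2028.
(b) filing + 16 years → 9 February 2028.
Later of the two: 3 June 2028.
Processing Delay Credit: +375 days → 13 June 2029.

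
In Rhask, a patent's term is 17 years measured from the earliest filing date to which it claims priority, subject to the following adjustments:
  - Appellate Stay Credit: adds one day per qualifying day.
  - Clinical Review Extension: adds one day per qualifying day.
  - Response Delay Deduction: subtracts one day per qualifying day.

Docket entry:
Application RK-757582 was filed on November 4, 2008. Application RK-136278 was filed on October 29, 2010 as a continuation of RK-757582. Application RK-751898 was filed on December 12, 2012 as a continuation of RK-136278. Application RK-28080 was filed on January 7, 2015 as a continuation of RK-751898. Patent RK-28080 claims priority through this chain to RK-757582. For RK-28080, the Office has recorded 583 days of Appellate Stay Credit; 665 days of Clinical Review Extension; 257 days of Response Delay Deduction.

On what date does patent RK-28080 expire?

Earliest priority filing: 4 November 2008.
Base term: 4 November 2008 + 17 years → 4 November 2025.
Appellate Stay Credit: +583 days → 10 June 2027.
Clinical Review Extension: +665 days → 5 April 2029.
Response Delay Deduction: −257 days → 22 July 2028.

2028-07-22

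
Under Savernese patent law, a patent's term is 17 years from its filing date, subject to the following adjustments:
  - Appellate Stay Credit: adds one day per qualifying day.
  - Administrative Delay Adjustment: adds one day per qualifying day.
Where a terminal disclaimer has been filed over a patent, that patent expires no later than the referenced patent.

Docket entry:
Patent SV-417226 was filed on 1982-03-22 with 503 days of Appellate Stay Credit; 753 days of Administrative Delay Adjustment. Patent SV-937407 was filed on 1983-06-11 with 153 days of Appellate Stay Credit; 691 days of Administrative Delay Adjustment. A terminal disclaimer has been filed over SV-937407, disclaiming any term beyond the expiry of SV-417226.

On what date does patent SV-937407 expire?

Natural term of SV-937407:
  Base: filing + 17 years → 11 June 2000.
  Appellate Stay Credit: +153 days → 11 November 2000.
  Administrative Delay Adjustment: +691 days → 3 October 2002.
Expiry of referenced patent SV-417226:
  Base: filing + 17 years → 22 March 1999.
  Appellate Stay Credit: +503 days → 6 August 2000.
  Administrative Delay Adjustment: +753 days → 29 August 2002.
Terminal disclaimer: SV-937407 expires on the earlier of 3 October 2002 and 29 August 2002.

2002-08-29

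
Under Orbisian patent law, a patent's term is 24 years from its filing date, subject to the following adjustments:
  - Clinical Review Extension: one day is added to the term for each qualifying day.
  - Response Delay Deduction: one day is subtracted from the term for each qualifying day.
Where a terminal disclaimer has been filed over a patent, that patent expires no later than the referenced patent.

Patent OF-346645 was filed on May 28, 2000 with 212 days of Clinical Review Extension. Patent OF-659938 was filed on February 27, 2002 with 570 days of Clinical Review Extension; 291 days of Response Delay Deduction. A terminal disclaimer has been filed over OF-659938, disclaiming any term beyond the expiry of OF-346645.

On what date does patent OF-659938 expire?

2024-12-26

Natural term of OF-659938:
  Base: filing + 24 years → 27 February 2026.
  Clinical Review Extension: +570 days → 20 September 2027.
  Response Delay Deduction: −291 days → 3 December 2026.
Expiry of referenced patent OF-346645:
  Base: filing + 24 years → 28 May 2024.
  Clinical Review Extension: +212 days → 26 December 2024.
Terminal disclaimer: OF-659938 expires on the earlier of 3 December 2026 and 26 December 2024.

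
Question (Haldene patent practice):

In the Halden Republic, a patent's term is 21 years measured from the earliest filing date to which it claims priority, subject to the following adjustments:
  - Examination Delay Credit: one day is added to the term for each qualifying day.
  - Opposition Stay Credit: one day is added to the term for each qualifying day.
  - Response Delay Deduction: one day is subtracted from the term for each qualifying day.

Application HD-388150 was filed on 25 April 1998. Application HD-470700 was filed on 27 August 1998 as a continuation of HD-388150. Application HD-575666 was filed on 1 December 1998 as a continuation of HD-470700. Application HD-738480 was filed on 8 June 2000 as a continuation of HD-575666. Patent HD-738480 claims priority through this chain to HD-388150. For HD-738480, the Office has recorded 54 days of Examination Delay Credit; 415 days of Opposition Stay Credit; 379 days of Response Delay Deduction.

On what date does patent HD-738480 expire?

Earliest priority filing: 25 April 1998.
Base term: 25 April 1998 + 21 years → 25 April 2019.
Examination Delay Credit: +54 days → 18 June 2019.
Opposition Stay Credit: +415 days → 6 August 2020.
Response Delay Deduction: −379 days → 24 July 2019.

July 24, 2019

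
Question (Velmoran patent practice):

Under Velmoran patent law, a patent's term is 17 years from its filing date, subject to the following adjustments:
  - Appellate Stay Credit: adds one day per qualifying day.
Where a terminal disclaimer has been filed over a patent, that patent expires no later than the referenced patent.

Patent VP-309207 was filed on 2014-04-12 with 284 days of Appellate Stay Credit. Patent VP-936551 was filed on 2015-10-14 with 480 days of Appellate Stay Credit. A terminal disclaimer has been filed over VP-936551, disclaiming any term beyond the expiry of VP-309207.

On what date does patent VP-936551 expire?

Natural term of VP-936551:
  Base: filing + 17 years → 14 October 2032.
  Appellate Stay Credit: +480 days → 6 February 2034.
Expiry of referenced patent VP-309207:
  Base: filing + 17 years → 12 April 2031.
  Appellate Stay Credit: +284 days → 21 January 2032.
Terminal disclaimer: VP-936551 expires on the earlier of 6 February 2034 and 21 January 2032.

2032-01-21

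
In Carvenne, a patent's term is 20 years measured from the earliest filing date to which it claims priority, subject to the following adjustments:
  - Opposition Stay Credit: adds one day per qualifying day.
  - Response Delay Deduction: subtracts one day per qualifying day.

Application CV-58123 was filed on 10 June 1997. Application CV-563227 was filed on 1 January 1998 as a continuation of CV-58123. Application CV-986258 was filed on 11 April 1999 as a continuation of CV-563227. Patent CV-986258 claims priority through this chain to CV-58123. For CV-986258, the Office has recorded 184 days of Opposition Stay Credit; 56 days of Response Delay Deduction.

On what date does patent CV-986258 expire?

Earliest priority filing: 10 June 1997.
Base term: 10 June 1997 + 20 years → 10 June 2017.
Opposition Stay Credit: +184 days → 11 December 2017.
Response Delay Deduction: −56 days → 16 October 2017.

October 16, 2017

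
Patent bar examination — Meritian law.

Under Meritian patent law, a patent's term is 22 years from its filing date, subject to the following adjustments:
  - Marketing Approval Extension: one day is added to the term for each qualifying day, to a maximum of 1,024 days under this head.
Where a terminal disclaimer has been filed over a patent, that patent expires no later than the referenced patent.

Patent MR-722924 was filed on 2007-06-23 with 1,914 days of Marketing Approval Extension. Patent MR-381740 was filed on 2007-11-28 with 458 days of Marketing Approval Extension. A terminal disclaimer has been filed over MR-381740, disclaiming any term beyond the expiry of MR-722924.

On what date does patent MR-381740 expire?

Natural term of MR-381740:
  Base: filing + 22 years → 28 November 2029.
  Marketing Approval Extension: 458 days (within the 1024-day cap) → +458 days → 1 March 2031.
Expiry of referenced patent MR-722924:
  Base: filing + 22 years → 23 June 2029.
  Marketing Approval Extension: 1914 days claimed exceeds the 1024-day cap, so +1024 days → 12 April 2032.
Terminal disclaimer: MR-381740 expires on the earlier of 1 March 2031 and 12 April 2032.

2031-03-01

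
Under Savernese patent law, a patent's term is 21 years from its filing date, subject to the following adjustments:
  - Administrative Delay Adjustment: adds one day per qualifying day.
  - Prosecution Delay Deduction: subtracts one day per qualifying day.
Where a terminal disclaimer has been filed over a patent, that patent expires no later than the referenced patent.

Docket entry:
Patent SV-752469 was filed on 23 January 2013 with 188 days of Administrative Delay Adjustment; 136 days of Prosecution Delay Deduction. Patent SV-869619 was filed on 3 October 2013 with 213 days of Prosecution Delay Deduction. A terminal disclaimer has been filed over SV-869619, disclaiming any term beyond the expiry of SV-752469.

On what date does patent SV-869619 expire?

Natural term of SV-869619:
  Base: filing + 21 years → 3 October 2034.
  Prosecution Delay Deduction: −213 days → 4 March 2034.
Expiry of referenced patent SV-752469:
  Base: filing + 21 years → 23 January 2034.
  Administrative Delay Adjustment: +188 days → 30 July 2034.
  Prosecution Delay Deduction: −136 days → 16 March 2034.
Terminal disclaimer: SV-869619 expires on the earlier of 4 March 2034 and 16 March 2034.

March 4, 2034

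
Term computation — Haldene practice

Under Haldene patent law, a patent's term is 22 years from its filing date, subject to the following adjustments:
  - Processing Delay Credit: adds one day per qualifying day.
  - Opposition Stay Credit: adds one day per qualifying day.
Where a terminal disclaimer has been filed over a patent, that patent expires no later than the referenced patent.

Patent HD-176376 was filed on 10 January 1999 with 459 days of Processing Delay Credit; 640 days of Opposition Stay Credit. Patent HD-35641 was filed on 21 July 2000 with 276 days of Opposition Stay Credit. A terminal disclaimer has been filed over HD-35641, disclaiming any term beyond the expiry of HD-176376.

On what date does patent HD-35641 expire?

Natural term of HD-35641:
  Base: filing + 22 years → 21 July 2022.
  Opposition Stay Credit: +276 days → 23 April 2023.
Expiry of referenced patent HD-176376:
  Base: filing + 22 years → 10 January 2021.
  Processing Delay Credit: +459 days → 14 April 2022.
  Opposition Stay Credit: +640 days → 14 January 2024.
Terminal disclaimer: HD-35641 expires on the earlier of 23 April 2023 and 14 January 2024.

April 23, 2023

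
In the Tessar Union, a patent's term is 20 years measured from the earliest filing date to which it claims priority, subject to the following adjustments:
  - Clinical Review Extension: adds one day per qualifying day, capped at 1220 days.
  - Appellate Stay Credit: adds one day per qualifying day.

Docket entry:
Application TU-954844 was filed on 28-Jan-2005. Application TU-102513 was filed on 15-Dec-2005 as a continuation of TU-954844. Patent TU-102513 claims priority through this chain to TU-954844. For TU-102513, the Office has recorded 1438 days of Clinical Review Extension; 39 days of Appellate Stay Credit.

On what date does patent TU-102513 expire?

Earliest priority filing: 28 January 2005.
Base term: 28 January 2005 + 20 years → 28 January 2025.
Clinical Review Extension: 1438 days claimed exceeds the 1220-day cap, so +1220 days → 1 June 2028.
Appellate Stay Credit: +39 days → 10 July 2028.

July 10, 2028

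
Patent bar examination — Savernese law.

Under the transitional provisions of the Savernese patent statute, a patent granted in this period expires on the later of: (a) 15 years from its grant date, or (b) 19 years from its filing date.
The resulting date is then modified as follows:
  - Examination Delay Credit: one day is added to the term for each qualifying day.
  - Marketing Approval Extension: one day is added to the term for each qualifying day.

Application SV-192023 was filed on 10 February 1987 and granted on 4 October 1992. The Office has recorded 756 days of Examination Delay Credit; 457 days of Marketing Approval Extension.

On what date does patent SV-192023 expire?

January 29, 2011

(a) grant + 15 years → 4 October 2007.
(b) filing + 19 years → 10 February 2006.
Later of the two: 4 October 2007.
Examination Delay Credit: +756 days → 29 October 2009.
Marketing Approval Extension: +457 days → 29 January 2011.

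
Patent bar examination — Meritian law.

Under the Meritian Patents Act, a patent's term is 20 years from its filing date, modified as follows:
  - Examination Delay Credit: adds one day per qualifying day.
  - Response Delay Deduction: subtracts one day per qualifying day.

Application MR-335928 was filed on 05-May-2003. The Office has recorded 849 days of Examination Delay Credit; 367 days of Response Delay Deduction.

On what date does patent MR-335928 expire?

2024-08-29

Base term: filing date + 20 years → 5 May 2023.
Examination Delay Credit: +849 days → 31 August 2025.
Response Delay Deduction: −367 days → 29 August 2024.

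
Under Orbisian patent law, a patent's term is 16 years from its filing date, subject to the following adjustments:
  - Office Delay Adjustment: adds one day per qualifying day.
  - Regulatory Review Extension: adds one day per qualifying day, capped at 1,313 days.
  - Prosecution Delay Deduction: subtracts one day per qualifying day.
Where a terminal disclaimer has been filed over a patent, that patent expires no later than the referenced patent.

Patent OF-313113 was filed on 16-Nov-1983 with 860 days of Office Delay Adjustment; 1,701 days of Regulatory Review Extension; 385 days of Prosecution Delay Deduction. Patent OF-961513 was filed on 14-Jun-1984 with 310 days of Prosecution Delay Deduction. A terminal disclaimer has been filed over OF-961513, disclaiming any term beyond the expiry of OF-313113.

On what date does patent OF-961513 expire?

August 9, 1999

Natural term of OF-961513:
  Base: filing + 16 years → 14 June 2000.
  Prosecution Delay Deduction: −310 days → 9 August 1999.
Expiry of referenced patent OF-313113:
  Base: filing + 16 years → 16 November 1999.
  Office Delay Adjustment: +860 days → 25 March 2002.
  Regulatory Review Extension: 1701 days claimed exceeds the 1313-day cap, so +1313 days → 28 October 2005.
  Prosecution Delay Deduction: −385 days → 8 October 2004.
Terminal disclaimer: OF-961513 expires on the earlier of 9 August 1999 and 8 October 2004.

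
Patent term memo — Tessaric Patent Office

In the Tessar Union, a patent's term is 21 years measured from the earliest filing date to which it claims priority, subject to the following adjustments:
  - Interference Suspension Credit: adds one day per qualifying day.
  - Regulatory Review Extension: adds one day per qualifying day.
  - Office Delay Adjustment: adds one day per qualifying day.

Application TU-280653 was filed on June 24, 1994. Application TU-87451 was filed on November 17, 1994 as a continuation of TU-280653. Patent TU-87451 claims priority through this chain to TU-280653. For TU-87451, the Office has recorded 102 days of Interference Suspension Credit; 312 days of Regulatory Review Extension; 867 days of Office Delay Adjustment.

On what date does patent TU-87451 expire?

2018-12-26

Earliest priority filing: 24 June 1994.
Base term: 24 June 1994 + 21 years → 24 June 2015.
Interference Suspension Credit: +102 days → 4 October 2015.
Regulatory Review Extension: +312 days → 11 August 2016.
Office Delay Adjustment: +867 days → 26 December 2018.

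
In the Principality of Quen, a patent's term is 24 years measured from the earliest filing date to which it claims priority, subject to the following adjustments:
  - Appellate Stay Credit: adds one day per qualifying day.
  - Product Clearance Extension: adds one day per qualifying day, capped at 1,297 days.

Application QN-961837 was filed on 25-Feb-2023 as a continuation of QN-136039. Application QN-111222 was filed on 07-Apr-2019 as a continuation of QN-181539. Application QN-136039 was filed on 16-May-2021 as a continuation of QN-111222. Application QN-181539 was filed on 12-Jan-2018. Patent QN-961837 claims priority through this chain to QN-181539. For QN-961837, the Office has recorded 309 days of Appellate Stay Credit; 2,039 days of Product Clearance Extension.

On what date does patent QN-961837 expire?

Earliest priority filing: 12 January 2018.
Base term: 12 January 2018 + 24 years → 12 January 2042.
Appellate Stay Credit: +309 days → 17 November 2042.
Product Clearance Extension: 2039 days claimed exceeds the 1297-day cap, so +1297 days → 6 June 2046.

June 6, 2046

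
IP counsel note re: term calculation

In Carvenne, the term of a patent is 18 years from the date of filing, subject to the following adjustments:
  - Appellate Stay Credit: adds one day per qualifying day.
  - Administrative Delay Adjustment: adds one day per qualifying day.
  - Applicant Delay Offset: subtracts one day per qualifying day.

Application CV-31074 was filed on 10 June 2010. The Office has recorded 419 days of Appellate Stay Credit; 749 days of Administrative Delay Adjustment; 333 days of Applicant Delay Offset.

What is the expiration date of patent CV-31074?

2030-09-23

Base term: filing date + 18 years → 10 June 2028.
Appellate Stay Credit: +419 days → 3 August 2029.
Administrative Delay Adjustment: +749 days → 22 August 2031.
Applicant Delay Offset: −333 days → 23 September 2030.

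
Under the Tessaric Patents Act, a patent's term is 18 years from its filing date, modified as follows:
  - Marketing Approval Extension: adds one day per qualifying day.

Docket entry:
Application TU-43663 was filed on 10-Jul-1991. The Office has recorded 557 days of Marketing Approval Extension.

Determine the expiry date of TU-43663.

Base term: filing date + 18 years → 10 July 2009.
Marketing Approval Extension: +557 days → 18 January 2011.

January 18, 2011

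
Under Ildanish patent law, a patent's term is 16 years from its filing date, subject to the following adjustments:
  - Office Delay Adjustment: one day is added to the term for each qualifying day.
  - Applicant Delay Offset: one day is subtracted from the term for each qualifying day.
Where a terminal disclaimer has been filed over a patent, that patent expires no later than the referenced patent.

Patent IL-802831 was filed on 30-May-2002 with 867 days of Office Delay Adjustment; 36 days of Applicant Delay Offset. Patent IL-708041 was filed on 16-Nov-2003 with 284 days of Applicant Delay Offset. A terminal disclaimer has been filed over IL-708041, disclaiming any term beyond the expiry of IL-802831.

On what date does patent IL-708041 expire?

February 5, 2019

Natural term of IL-708041:
  Base: filing + 16 years → 16 November 2019.
  Applicant Delay Offset: −284 days → 5 February 2019.
Expiry of referenced patent IL-802831:
  Base: filing + 16 years → 30 May 2018.
  Office Delay Adjustment: +867 days → 13 October 2020.
  Applicant Delay Offset: −36 days → 7 September 2020.
Terminal disclaimer: IL-708041 expires on the earlier of 5 February 2019 and 7 September 2020.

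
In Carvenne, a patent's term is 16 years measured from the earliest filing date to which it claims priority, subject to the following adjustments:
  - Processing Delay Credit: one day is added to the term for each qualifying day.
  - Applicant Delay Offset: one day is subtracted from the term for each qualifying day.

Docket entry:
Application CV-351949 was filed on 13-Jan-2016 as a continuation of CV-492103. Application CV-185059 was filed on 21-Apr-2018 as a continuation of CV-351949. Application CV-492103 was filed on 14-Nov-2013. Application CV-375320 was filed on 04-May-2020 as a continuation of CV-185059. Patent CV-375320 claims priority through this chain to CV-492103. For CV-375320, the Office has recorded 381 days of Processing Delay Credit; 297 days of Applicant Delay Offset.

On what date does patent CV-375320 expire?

2030-02-06

Earliest priority filing: 14 November 2013.
Base term: 14 November 2013 + 16 years → 14 November 2029.
Processing Delay Credit: +381 days → 30 November 2030.
Applicant Delay Offset: −297 days → 6 February 2030.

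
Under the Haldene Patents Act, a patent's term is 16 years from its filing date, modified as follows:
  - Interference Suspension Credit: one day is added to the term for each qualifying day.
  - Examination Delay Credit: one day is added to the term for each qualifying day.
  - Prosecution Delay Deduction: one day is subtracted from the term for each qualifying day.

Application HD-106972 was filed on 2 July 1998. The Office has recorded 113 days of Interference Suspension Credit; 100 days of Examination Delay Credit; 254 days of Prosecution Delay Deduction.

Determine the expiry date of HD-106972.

Base term: filing date + 16 years → 2 July 2014.
Interference Suspension Credit: +113 days → 23 October 2014.
Examination Delay Credit: +100 days → 31 January 2015.
Prosecution Delay Deduction: −254 days → 22 May 2014.

2014-05-22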